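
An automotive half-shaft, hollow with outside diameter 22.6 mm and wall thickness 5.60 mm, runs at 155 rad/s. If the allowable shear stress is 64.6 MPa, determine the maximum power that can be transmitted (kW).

J = π(d_o⁴ − d_i⁴)/32 = π(0.0226⁴ − 0.0114⁴)/32 = 2.395×10^-8 m⁴.
T_max = τ_allow·J/r = 6.46×10^7 × 2.395×10^-8 / 0.0113 = 136.9 N·m.
ω = 155 rad/s, so P_max = T_max·ω = 2.123×10^4 W.

21.2 kW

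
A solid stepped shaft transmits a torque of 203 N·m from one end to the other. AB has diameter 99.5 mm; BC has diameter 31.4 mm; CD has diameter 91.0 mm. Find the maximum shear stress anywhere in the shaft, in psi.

Under the same torque, τ_max = 16T/(πd³) is largest where d is smallest — segment BC (d = 31.4 mm).
τ_max = 16·203.0/(π·(0.0314)³) = 3.339×10^7 Pa.

4840 psi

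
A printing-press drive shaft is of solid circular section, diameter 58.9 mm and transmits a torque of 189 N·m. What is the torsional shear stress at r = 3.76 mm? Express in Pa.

601000 Pa

J = πd⁴/32 = π(0.0589)⁴/32 = 1.182×10^-6 m⁴.
Shear stress varies linearly with radius: τ = T·r/J = 189.0 × 0.00376 / 1.182×10^-6 = 6.014×10^5 Pa.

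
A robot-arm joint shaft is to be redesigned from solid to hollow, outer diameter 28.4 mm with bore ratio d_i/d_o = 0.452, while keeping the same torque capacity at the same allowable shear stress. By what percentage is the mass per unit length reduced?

18.1 %

Equal τ_max and T ⇒ the solid shaft needs d_s³ = d_o³(1−k⁴), so d_s = 28.4·(1−0.452⁴)^(1/3) = 28.00 mm.
Area ratio A_h/A_s = d_o²(1−k²)/d_s² = (1−k²)/(1−k⁴)^(2/3) = 0.8186.
Mass saving = 1 − 0.8186 = 18.1 %.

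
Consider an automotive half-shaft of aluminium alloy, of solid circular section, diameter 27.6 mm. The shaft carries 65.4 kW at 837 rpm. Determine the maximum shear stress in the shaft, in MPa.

181 MPa

ω = 2π·837/60 = 87.65 rad/s, so T = P/ω = 65.4×10³ / 87.65 = 746.1 N·m.
J = πd⁴/32 = π(0.0276)⁴/32 = 5.697×10^-8 m⁴.
τ_max = T·r/J = 746.1 × 0.0138 / 5.697×10^-8 = 1.807×10^8 Pa.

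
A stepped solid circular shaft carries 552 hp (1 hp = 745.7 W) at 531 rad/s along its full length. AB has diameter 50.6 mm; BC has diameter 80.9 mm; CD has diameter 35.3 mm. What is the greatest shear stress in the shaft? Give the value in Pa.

8.98e7 Pa

ω = 531 rad/s, so T = P/ω = 552×745.7 / 531.0 = 775.2 N·m.
Under the same torque, τ_max = 16T/(πd³) is largest where d is smallest — segment CD (d = 35.3 mm).
τ_max = 16·775.2/(π·(0.0353)³) = 8.975×10^7 Pa.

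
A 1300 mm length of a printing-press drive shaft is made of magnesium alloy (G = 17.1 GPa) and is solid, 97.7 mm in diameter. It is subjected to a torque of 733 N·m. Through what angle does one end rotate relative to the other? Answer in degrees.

J = πd⁴/32 = π(0.0977)⁴/32 = 8.945×10^-6 m⁴.
θ = T·L/(G·J) = 733.0 × 1.30 / (17.1×10⁹ × 8.945×10^-6) = 6.230×10^-3 rad.

0.357°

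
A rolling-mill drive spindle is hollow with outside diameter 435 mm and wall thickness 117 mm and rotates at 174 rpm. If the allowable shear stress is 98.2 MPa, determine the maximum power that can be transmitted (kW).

27600 kW

J = π(d_o⁴ − d_i⁴)/32 = π(0.435⁴ − 0.201⁴)/32 = 3.355×10^-3 m⁴.
T_max = τ_allow·J/r = 9.82×10^7 × 3.355×10^-3 / 0.217 = 1.515e6 N·m.
ω = 2π·174/60 = 18.22 rad/s, so P_max = T_max·ω = 2.760×10^7 W.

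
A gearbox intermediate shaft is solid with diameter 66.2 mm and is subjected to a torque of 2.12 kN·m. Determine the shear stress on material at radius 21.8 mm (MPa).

24.5 MPa

J = πd⁴/32 = π(0.0662)⁴/32 = 1.886×10^-6 m⁴.
Shear stress varies linearly with radius: τ = T·r/J = 2120 × 0.0218 / 1.886×10^-6 = 2.451×10^7 Pa.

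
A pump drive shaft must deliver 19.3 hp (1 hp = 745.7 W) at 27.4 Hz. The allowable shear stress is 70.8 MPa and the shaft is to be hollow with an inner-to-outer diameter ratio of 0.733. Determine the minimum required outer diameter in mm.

ω = 2π·27.4 = 172.2 rad/s, so T = P/ω = 19.3×745.7 / 172.2 = 83.60 N·m.
For a hollow shaft with d_i/d_o = 0.733: τ_max = 16T/(π d_o³ (1−k⁴)), so d_o = [16T/(π τ_allow (1−k⁴))]^(1/3) = [16·83.60/(π·7.08×10^7·0.7113)]^(1/3) = 0.02037 m.

20.4 mm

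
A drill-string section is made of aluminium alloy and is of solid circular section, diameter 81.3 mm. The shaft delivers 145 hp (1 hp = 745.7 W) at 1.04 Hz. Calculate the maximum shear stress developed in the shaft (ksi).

ω = 2π·1.04 = 6.535 rad/s, so T = P/ω = 145×745.7 / 6.535 = 16550 N·m.
J = πd⁴/32 = π(0.0813)⁴/32 = 4.289×10^-6 m⁴.
τ_max = T·r/J = 16550 × 0.0406 / 4.289×10^-6 = 1.568×10^8 Pa.

22.7 ksi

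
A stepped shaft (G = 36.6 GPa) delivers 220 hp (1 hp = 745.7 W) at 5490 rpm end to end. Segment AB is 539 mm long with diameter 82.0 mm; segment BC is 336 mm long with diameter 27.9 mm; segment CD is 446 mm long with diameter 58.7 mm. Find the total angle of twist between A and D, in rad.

0.0480 rad

ω = 2π·5490/60 = 574.9 rad/s, so T = P/ω = 220×745.7 / 574.9 = 285.4 N·m.
J_AB = π(0.0820)⁴/32 = 4.44×10^-6 m⁴; J_BC = π(0.0279)⁴/32 = 5.95×10^-8 m⁴; J_CD = π(0.0587)⁴/32 = 1.17×10^-6 m⁴.
θ = (T/G)·Σ L_i/J_i = (285.4/36.6×10⁹)·(0.539/4.44×10^-6 + 0.336/5.95×10^-8 + 0.446/1.17×10^-6) = 0.04797 rad.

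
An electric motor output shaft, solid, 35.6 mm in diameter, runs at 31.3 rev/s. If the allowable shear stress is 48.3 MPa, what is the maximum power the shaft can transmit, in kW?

84.1 kW

J = πd⁴/32 = π(0.0356)⁴/32 = 1.577×10^-7 m⁴.
T_max = τ_allow·J/r = 4.83×10^7 × 1.577×10^-7 / 0.0178 = 427.9 N·m.
ω = 2π·31.3 = 196.7 rad/s, so P_max = T_max·ω = 8.415×10^4 W.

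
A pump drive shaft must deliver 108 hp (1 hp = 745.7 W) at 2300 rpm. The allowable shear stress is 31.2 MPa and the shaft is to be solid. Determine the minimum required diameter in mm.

ω = 2π·2300/60 = 240.9 rad/s, so T = P/ω = 108×745.7 / 240.9 = 334.4 N·m.
For a solid shaft τ_max = 16T/(πd³), so d = (16T/(π τ_allow))^(1/3) = (16·334.4/(π·3.12×10^7))^(1/3) = 0.03793 m.

37.9 mm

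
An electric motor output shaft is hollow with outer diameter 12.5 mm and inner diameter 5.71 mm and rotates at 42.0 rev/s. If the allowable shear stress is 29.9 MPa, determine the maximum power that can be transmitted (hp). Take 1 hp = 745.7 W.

3.88 hp

J = π(d_o⁴ − d_i⁴)/32 = π(0.0125⁴ − 0.00571⁴)/32 = 2.292×10^-9 m⁴.
T_max = τ_allow·J/r = 2.99×10^7 × 2.292×10^-9 / 0.00625 = 10.97 N·m.
ω = 2π·42.0 = 263.9 rad/s, so P_max = T_max·ω = 2894 W.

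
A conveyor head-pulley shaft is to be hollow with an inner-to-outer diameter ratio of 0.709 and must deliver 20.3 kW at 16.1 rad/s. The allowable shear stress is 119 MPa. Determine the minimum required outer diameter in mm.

ω = 16.1 rad/s, so T = P/ω = 20.3×10³ / 16.10 = 1261 N·m.
For a hollow shaft with d_i/d_o = 0.709: τ_max = 16T/(π d_o³ (1−k⁴)), so d_o = [16T/(π τ_allow (1−k⁴))]^(1/3) = [16·1261/(π·1.19×10^8·0.7473)]^(1/3) = 0.04164 m.

41.6 mm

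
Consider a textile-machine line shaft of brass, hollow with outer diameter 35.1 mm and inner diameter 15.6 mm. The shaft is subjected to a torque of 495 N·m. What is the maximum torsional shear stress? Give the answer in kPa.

J = π(d_o⁴ − d_i⁴)/32 = π(0.0351⁴ − 0.0156⁴)/32 = 1.432×10^-7 m⁴.
τ_max = T·r/J = 495.0 × 0.0175 / 1.432×10^-7 = 6.067×10^7 Pa.

60700 kPa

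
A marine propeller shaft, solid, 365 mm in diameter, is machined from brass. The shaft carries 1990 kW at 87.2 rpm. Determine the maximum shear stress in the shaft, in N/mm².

22.8 N/mm²

ω = 2π·87.2/60 = 9.132 rad/s, so T = P/ω = 1990×10³ / 9.132 = 217900 N·m.
J = πd⁴/32 = π(0.365)⁴/32 = 1.742×10^-3 m⁴.
τ_max = T·r/J = 217900 × 0.182 / 1.742×10^-3 = 2.282×10^7 Pa.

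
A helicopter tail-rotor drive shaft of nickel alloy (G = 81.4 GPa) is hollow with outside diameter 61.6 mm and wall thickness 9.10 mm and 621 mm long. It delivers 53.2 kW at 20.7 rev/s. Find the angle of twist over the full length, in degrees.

ω = 2π·20.7 = 130.1 rad/s, so T = P/ω = 53.2×10³ / 130.1 = 409.0 N·m.
J = π(d_o⁴ − d_i⁴)/32 = π(0.0616⁴ − 0.0434⁴)/32 = 1.065×10^-6 m⁴.
θ = T·L/(G·J) = 409.0 × 0.621 / (81.4×10⁹ × 1.065×10^-6) = 2.929×10^-3 rad.

0.168°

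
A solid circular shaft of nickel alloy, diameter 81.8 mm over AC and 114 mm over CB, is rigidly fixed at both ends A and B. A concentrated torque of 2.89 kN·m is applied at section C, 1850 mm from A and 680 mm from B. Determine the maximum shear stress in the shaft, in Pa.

Compatibility: T_A·a/J_AC = T_B·b/J_CB with T_A + T_B = T₀.
J_AC = 4.40×10^-6 m⁴, J_CB = 1.66×10^-5 m⁴, so T_A = T₀·(J_AC/a)/((J_AC/a)+(J_CB/b)) = 256.6 N·m, T_B = 2633 N·m.
τ in each portion: τ_AC = 2.39×10^6 Pa, τ_CB = 9.05×10^6 Pa; maximum is in CB.
τ_max = T_CB·r/J = 2633·0.0570/1.66×10^-5 = 9.053×10^6 Pa.

9.05e6 Pa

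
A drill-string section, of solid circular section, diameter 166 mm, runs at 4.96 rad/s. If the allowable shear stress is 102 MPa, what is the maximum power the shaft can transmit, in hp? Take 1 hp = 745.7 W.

J = πd⁴/32 = π(0.166)⁴/32 = 7.455×10^-5 m⁴.
T_max = τ_allow·J/r = 1.02×10^8 × 7.455×10^-5 / 0.0830 = 91610 N·m.
ω = 4.96 rad/s, so P_max = T_max·ω = 4.544×10^5 W.

609 hp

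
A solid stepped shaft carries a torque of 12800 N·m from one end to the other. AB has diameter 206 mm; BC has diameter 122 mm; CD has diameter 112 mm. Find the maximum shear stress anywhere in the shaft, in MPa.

Under the same torque, τ_max = 16T/(πd³) is largest where d is smallest — segment CD (d = 112 mm).
τ_max = 16·12800/(π·(0.112)³) = 4.640×10^7 Pa.

46.4 MPa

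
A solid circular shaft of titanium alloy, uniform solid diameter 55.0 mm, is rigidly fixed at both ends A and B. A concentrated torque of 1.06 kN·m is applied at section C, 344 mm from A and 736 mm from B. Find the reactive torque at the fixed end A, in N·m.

722 N·m

With uniform GJ and both ends fixed, compatibility θ_AC = θ_CB gives T_A·a = T_B·b, together with T_A + T_B = T₀.
T_A = T₀·b/(a+b) = 1060·736/1080 = 722.4 N·m; T_B = 337.6 N·m.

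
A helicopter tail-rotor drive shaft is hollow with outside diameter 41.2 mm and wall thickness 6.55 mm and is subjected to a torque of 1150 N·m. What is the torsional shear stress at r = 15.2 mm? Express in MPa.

J = π(d_o⁴ − d_i⁴)/32 = π(0.0412⁴ − 0.0281⁴)/32 = 2.217×10^-7 m⁴.
Shear stress varies linearly with radius: τ = T·r/J = 1150 × 0.0152 / 2.217×10^-7 = 7.886×10^7 Pa.

78.9 MPa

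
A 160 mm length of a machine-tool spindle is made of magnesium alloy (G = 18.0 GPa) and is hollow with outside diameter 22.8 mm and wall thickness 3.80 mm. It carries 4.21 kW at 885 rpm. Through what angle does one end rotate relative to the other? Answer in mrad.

19.0 mrad

ω = 2π·885/60 = 92.68 rad/s, so T = P/ω = 4.21×10³ / 92.68 = 45.43 N·m.
J = π(d_o⁴ − d_i⁴)/32 = π(0.0228⁴ − 0.0152⁴)/32 = 2.129×10^-8 m⁴.
θ = T·L/(G·J) = 45.43 × 0.160 / (18.0×10⁹ × 2.129×10^-8) = 0.01897 rad.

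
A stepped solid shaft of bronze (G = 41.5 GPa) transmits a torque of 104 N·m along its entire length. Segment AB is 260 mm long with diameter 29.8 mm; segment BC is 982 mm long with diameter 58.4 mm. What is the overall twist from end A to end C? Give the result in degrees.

0.606°

J_AB = π(0.0298)⁴/32 = 7.74×10^-8 m⁴; J_BC = π(0.0584)⁴/32 = 1.14×10^-6 m⁴.
θ = (T/G)·Σ L_i/J_i = (104.0/41.5×10⁹)·(0.260/7.74×10^-8 + 0.982/1.14×10^-6) = 0.01057 rad.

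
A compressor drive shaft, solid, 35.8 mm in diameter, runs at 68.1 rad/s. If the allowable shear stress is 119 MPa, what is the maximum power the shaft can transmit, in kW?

73.0 kW

J = πd⁴/32 = π(0.0358)⁴/32 = 1.613×10^-7 m⁴.
T_max = τ_allow·J/r = 1.19×10^8 × 1.613×10^-7 / 0.0179 = 1072 N·m.
ω = 68.1 rad/s, so P_max = T_max·ω = 7.301×10^4 W.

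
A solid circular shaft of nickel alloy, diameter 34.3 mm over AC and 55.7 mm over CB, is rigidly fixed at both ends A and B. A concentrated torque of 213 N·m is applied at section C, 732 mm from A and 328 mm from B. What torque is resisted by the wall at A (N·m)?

Compatibility: T_A·a/J_AC = T_B·b/J_CB with T_A + T_B = T₀.
J_AC = 1.36×10^-7 m⁴, J_CB = 9.45×10^-7 m⁴, so T_A = T₀·(J_AC/a)/((J_AC/a)+(J_CB/b)) = 12.89 N·m, T_B = 200.1 N·m.

12.9 N·m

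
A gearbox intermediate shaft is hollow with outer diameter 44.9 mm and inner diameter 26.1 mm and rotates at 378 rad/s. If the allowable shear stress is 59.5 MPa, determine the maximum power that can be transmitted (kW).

354 kW

J = π(d_o⁴ − d_i⁴)/32 = π(0.0449⁴ − 0.0261⁴)/32 = 3.535×10^-7 m⁴.
T_max = τ_allow·J/r = 5.95×10^7 × 3.535×10^-7 / 0.0224 = 936.8 N·m.
ω = 378 rad/s, so P_max = T_max·ω = 3.541×10^5 W.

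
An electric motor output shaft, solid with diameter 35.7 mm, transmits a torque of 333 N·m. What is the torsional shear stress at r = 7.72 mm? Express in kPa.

J = πd⁴/32 = π(0.0357)⁴/32 = 1.595×10^-7 m⁴.
Shear stress varies linearly with radius: τ = T·r/J = 333.0 × 0.00772 / 1.595×10^-7 = 1.612×10^7 Pa.

16100 kPa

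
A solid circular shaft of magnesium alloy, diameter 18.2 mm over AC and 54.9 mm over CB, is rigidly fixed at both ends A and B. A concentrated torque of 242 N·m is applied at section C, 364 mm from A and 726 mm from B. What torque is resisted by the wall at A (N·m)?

5.69 N·m

Compatibility: T_A·a/J_AC = T_B·b/J_CB with T_A + T_B = T₀.
J_AC = 1.08×10^-8 m⁴, J_CB = 8.92×10^-7 m⁴, so T_A = T₀·(J_AC/a)/((J_AC/a)+(J_CB/b)) = 5.693 N·m, T_B = 236.3 N·m.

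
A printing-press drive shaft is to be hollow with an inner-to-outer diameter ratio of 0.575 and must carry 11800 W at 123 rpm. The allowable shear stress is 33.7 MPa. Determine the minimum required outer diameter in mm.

ω = 2π·123/60 = 12.88 rad/s, so T = P/ω = 11800 / 12.88 = 916.1 N·m.
For a hollow shaft with d_i/d_o = 0.575: τ_max = 16T/(π d_o³ (1−k⁴)), so d_o = [16T/(π τ_allow (1−k⁴))]^(1/3) = [16·916.1/(π·3.37×10^7·0.8907)]^(1/3) = 0.05377 m.

53.8 mm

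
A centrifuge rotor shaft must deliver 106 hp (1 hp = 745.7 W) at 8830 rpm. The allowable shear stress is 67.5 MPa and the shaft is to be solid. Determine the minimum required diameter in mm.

ω = 2π·8830/60 = 924.7 rad/s, so T = P/ω = 106×745.7 / 924.7 = 85.48 N·m.
For a solid shaft τ_max = 16T/(πd³), so d = (16T/(π τ_allow))^(1/3) = (16·85.48/(π·6.75×10^7))^(1/3) = 0.01861 m.

18.6 mm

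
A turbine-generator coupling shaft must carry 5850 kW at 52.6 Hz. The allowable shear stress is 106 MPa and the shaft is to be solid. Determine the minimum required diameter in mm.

94.7 mm

ω = 2π·52.6 = 330.5 rad/s, so T = P/ω = 5850×10³ / 330.5 = 17700 N·m.
For a solid shaft τ_max = 16T/(πd³), so d = (16T/(π τ_allow))^(1/3) = (16·17700/(π·1.06×10^8))^(1/3) = 0.09474 m.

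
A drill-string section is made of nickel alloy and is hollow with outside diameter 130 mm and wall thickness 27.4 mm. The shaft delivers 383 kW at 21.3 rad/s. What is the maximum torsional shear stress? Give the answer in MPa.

ω = 21.3 rad/s, so T = P/ω = 383×10³ / 21.30 = 17980 N·m.
J = π(d_o⁴ − d_i⁴)/32 = π(0.130⁴ − 0.0752⁴)/32 = 2.490×10^-5 m⁴.
τ_max = T·r/J = 17980 × 0.0650 / 2.490×10^-5 = 4.694×10^7 Pa.

46.9 MPa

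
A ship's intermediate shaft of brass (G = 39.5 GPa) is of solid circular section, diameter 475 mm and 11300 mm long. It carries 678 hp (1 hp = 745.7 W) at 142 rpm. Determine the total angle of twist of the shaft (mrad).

ω = 2π·142/60 = 14.87 rad/s, so T = P/ω = 678×745.7 / 14.87 = 34000 N·m.
J = πd⁴/32 = π(0.475)⁴/32 = 4.998×10^-3 m⁴.
θ = T·L/(G·J) = 34000 × 11.3 / (39.5×10⁹ × 4.998×10^-3) = 1.946×10^-3 rad.

1.95 mrad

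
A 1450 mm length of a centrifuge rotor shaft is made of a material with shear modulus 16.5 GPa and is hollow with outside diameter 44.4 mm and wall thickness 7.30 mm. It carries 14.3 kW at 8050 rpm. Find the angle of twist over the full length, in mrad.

ω = 2π·8050/60 = 843.0 rad/s, so T = P/ω = 14.3×10³ / 843.0 = 16.96 N·m.
J = π(d_o⁴ − d_i⁴)/32 = π(0.0444⁴ − 0.0298⁴)/32 = 3.041×10^-7 m⁴.
θ = T·L/(G·J) = 16.96 × 1.45 / (16.5×10⁹ × 3.041×10^-7) = 4.902×10^-3 rad.

4.90 mrad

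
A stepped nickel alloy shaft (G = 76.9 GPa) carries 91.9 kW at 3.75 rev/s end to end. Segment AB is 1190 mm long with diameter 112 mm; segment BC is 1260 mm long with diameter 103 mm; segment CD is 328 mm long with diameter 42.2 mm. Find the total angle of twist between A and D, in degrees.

3.62°

ω = 2π·3.75 = 23.56 rad/s, so T = P/ω = 91.9×10³ / 23.56 = 3900 N·m.
J_AB = π(0.112)⁴/32 = 1.54×10^-5 m⁴; J_BC = π(0.103)⁴/32 = 1.10×10^-5 m⁴; J_CD = π(0.0422)⁴/32 = 3.11×10^-7 m⁴.
θ = (T/G)·Σ L_i/J_i = (3900/76.9×10⁹)·(1.19/1.54×10^-5 + 1.26/1.10×10^-5 + 0.328/3.11×10^-7) = 0.06312 rad.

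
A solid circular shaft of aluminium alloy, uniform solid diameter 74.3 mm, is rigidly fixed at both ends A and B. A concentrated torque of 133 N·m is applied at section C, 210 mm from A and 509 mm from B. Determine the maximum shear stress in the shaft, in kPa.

With uniform GJ and both ends fixed, compatibility θ_AC = θ_CB gives T_A·a = T_B·b, together with T_A + T_B = T₀.
T_A = T₀·b/(a+b) = 133.0·509/719.0 = 94.15 N·m; T_B = 38.85 N·m.
τ in each portion: τ_AC = 1.17×10^6 Pa, τ_CB = 4.82×10^5 Pa; maximum is in AC.
τ_max = T_AC·r/J = 94.15·0.0371/2.99×10^-6 = 1.169×10^6 Pa.

1170 kPa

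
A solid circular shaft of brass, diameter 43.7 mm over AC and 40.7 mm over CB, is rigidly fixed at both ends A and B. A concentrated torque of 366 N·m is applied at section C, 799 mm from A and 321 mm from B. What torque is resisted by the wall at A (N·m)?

127 N·m

Compatibility: T_A·a/J_AC = T_B·b/J_CB with T_A + T_B = T₀.
J_AC = 3.58×10^-7 m⁴, J_CB = 2.69×10^-7 m⁴, so T_A = T₀·(J_AC/a)/((J_AC/a)+(J_CB/b)) = 127.4 N·m, T_B = 238.6 N·m.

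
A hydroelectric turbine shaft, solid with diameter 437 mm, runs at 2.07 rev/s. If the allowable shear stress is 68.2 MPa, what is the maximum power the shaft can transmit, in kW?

14500 kW

J = πd⁴/32 = π(0.437)⁴/32 = 3.580×10^-3 m⁴.
T_max = τ_allow·J/r = 6.82×10^7 × 3.580×10^-3 / 0.218 = 1.118e6 N·m.
ω = 2π·2.07 = 13.01 rad/s, so P_max = T_max·ω = 1.453×10^7 W.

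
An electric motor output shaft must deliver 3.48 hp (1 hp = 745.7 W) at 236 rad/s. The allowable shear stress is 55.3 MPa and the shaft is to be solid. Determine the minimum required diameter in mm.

ω = 236 rad/s, so T = P/ω = 3.48×745.7 / 236.0 = 11.00 N·m.
For a solid shaft τ_max = 16T/(πd³), so d = (16T/(π τ_allow))^(1/3) = (16·11.00/(π·5.53×10^7))^(1/3) = 0.01004 m.

10.0 mm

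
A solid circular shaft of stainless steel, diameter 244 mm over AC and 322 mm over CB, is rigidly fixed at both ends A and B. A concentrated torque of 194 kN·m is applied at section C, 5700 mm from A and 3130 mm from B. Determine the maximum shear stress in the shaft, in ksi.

3.63 ksi

Compatibility: T_A·a/J_AC = T_B·b/J_CB with T_A + T_B = T₀.
J_AC = 3.48×10^-4 m⁴, J_CB = 1.06×10^-3 m⁴, so T_A = T₀·(J_AC/a)/((J_AC/a)+(J_CB/b)) = 29740 N·m, T_B = 164300 N·m.
τ in each portion: τ_AC = 1.04×10^7 Pa, τ_CB = 2.51×10^7 Pa; maximum is in CB.
τ_max = T_CB·r/J = 164300·0.161/1.06×10^-3 = 2.506×10^7 Pa.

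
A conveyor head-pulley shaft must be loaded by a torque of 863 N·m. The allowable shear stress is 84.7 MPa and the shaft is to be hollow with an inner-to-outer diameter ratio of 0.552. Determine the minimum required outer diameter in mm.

38.5 mm

For a hollow shaft with d_i/d_o = 0.552: τ_max = 16T/(π d_o³ (1−k⁴)), so d_o = [16T/(π τ_allow (1−k⁴))]^(1/3) = [16·863.0/(π·8.47×10^7·0.9072)]^(1/3) = 0.03853 m.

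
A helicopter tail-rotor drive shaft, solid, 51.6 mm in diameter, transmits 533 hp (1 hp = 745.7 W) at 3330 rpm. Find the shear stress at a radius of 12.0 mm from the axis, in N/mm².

ω = 2π·3330/60 = 348.7 rad/s, so T = P/ω = 533×745.7 / 348.7 = 1140 N·m.
J = πd⁴/32 = π(0.0516)⁴/32 = 6.960×10^-7 m⁴.
Shear stress varies linearly with radius: τ = T·r/J = 1140 × 0.0120 / 6.960×10^-7 = 1.965×10^7 Pa.

19.7 N/mm²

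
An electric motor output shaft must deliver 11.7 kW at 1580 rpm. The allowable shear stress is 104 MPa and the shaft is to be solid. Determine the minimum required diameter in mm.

15.1 mm

ω = 2π·1580/60 = 165.5 rad/s, so T = P/ω = 11.7×10³ / 165.5 = 70.71 N·m.
For a solid shaft τ_max = 16T/(πd³), so d = (16T/(π τ_allow))^(1/3) = (16·70.71/(π·1.04×10^8))^(1/3) = 0.01513 m.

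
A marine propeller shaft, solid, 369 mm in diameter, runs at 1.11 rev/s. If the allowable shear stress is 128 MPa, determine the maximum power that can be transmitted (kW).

J = πd⁴/32 = π(0.369)⁴/32 = 1.820×10^-3 m⁴.
T_max = τ_allow·J/r = 1.28×10^8 × 1.820×10^-3 / 0.184 = 1.263e6 N·m.
ω = 2π·1.11 = 6.974 rad/s, so P_max = T_max·ω = 8.807×10^6 W.

8810 kW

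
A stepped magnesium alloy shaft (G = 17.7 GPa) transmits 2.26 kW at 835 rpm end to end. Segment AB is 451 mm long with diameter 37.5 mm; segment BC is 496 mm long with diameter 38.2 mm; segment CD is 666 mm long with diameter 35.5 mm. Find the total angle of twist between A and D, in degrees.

0.750°

ω = 2π·835/60 = 87.44 rad/s, so T = P/ω = 2.26×10³ / 87.44 = 25.85 N·m.
J_AB = π(0.0375)⁴/32 = 1.94×10^-7 m⁴; J_BC = π(0.0382)⁴/32 = 2.09×10^-7 m⁴; J_CD = π(0.0355)⁴/32 = 1.56×10^-7 m⁴.
θ = (T/G)·Σ L_i/J_i = (25.85/17.7×10⁹)·(0.451/1.94×10^-7 + 0.496/2.09×10^-7 + 0.666/1.56×10^-7) = 0.01309 rad.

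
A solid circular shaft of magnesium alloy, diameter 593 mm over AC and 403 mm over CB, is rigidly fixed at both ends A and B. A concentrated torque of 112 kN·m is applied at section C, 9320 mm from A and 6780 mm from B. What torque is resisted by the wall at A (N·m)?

Compatibility: T_A·a/J_AC = T_B·b/J_CB with T_A + T_B = T₀.
J_AC = 0.0121 m⁴, J_CB = 2.59×10^-3 m⁴, so T_A = T₀·(J_AC/a)/((J_AC/a)+(J_CB/b)) = 86610 N·m, T_B = 25390 N·m.

86600 N·m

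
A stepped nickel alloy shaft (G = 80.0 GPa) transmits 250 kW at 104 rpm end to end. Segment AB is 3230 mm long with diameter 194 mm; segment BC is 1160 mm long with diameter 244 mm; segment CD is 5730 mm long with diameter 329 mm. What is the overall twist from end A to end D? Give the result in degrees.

ω = 2π·104/60 = 10.89 rad/s, so T = P/ω = 250×10³ / 10.89 = 22960 N·m.
J_AB = π(0.194)⁴/32 = 1.39×10^-4 m⁴; J_BC = π(0.244)⁴/32 = 3.48×10^-4 m⁴; J_CD = π(0.329)⁴/32 = 1.15×10^-3 m⁴.
θ = (T/G)·Σ L_i/J_i = (22960/80.0×10⁹)·(3.23/1.39×10^-4 + 1.16/3.48×10^-4 + 5.73/1.15×10^-3) = 9.051×10^-3 rad.

0.519°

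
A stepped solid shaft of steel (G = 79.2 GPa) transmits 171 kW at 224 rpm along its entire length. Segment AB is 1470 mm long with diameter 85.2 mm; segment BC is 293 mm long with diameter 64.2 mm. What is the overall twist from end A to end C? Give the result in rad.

0.0423 rad

ω = 2π·224/60 = 23.46 rad/s, so T = P/ω = 171×10³ / 23.46 = 7290 N·m.
J_AB = π(0.0852)⁴/32 = 5.17×10^-6 m⁴; J_BC = π(0.0642)⁴/32 = 1.67×10^-6 m⁴.
θ = (T/G)·Σ L_i/J_i = (7290/79.2×10⁹)·(1.47/5.17×10^-6 + 0.293/1.67×10^-6) = 0.04233 rad.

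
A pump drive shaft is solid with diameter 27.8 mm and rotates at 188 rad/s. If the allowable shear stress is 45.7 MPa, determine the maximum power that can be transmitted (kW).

36.2 kW

J = πd⁴/32 = π(0.0278)⁴/32 = 5.864×10^-8 m⁴.
T_max = τ_allow·J/r = 4.57×10^7 × 5.864×10^-8 / 0.0139 = 192.8 N·m.
ω = 188 rad/s, so P_max = T_max·ω = 3.624×10^4 W.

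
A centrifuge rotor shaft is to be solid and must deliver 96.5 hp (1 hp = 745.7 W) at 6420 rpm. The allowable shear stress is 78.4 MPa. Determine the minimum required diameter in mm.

ω = 2π·6420/60 = 672.3 rad/s, so T = P/ω = 96.5×745.7 / 672.3 = 107.0 N·m.
For a solid shaft τ_max = 16T/(πd³), so d = (16T/(π τ_allow))^(1/3) = (16·107.0/(π·7.84×10^7))^(1/3) = 0.01909 m.

19.1 mm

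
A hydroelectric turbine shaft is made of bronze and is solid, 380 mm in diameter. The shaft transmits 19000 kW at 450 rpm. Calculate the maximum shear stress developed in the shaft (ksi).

5.43 ksi

ω = 2π·450/60 = 47.12 rad/s, so T = P/ω = 19000×10³ / 47.12 = 403200 N·m.
J = πd⁴/32 = π(0.380)⁴/32 = 2.047×10^-3 m⁴.
τ_max = T·r/J = 403200 × 0.190 / 2.047×10^-3 = 3.742×10^7 Pa.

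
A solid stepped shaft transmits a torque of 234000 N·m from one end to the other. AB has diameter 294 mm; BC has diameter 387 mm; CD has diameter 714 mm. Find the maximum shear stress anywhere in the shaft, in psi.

Under the same torque, τ_max = 16T/(πd³) is largest where d is smallest — segment AB (d = 294 mm).
τ_max = 16·234000/(π·(0.294)³) = 4.690×10^7 Pa.

6800 psi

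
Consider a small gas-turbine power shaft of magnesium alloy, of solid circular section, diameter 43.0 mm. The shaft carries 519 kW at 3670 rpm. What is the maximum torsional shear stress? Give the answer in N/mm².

86.5 N/mm²

ω = 2π·3670/60 = 384.3 rad/s, so T = P/ω = 519×10³ / 384.3 = 1350 N·m.
J = πd⁴/32 = π(0.0430)⁴/32 = 3.356×10^-7 m⁴.
τ_max = T·r/J = 1350 × 0.0215 / 3.356×10^-7 = 8.650×10^7 Pa.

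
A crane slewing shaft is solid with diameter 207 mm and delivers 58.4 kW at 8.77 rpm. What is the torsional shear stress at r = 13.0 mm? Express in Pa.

4.59e6 Pa

ω = 2π·8.77/60 = 0.9184 rad/s, so T = P/ω = 58.4×10³ / 0.9184 = 63590 N·m.
J = πd⁴/32 = π(0.207)⁴/32 = 1.803×10^-4 m⁴.
Shear stress varies linearly with radius: τ = T·r/J = 63590 × 0.0130 / 1.803×10^-4 = 4.586×10^6 Pa.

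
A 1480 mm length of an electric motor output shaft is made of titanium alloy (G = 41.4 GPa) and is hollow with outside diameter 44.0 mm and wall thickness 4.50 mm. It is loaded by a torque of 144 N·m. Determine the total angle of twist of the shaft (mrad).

23.3 mrad

J = π(d_o⁴ − d_i⁴)/32 = π(0.0440⁴ − 0.0350⁴)/32 = 2.206×10^-7 m⁴.
θ = T·L/(G·J) = 144.0 × 1.48 / (41.4×10⁹ × 2.206×10^-7) = 0.02333 rad.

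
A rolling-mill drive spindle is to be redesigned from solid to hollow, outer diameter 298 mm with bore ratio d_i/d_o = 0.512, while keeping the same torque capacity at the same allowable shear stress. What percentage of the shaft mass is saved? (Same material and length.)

22.6 %

Equal τ_max and T ⇒ the solid shaft needs d_s³ = d_o³(1−k⁴), so d_s = 298·(1−0.512⁴)^(1/3) = 291.0 mm.
Area ratio A_h/A_s = d_o²(1−k²)/d_s² = (1−k²)/(1−k⁴)^(2/3) = 0.7737.
Mass saving = 1 − 0.7737 = 22.6 %.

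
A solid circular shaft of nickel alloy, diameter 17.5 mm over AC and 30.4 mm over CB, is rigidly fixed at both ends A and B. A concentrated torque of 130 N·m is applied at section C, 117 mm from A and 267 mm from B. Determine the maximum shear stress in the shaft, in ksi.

Compatibility: T_A·a/J_AC = T_B·b/J_CB with T_A + T_B = T₀.
J_AC = 9.21×10^-9 m⁴, J_CB = 8.38×10^-8 m⁴, so T_A = T₀·(J_AC/a)/((J_AC/a)+(J_CB/b)) = 26.05 N·m, T_B = 103.9 N·m.
τ in each portion: τ_AC = 2.48×10^7 Pa, τ_CB = 1.88×10^7 Pa; maximum is in AC.
τ_max = T_AC·r/J = 26.05·0.00875/9.21×10^-9 = 2.476×10^7 Pa.

3.59 ksi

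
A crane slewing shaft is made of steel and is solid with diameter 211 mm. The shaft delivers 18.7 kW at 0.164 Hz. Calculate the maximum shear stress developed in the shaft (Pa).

9.84e6 Pa

ω = 2π·0.164 = 1.030 rad/s, so T = P/ω = 18.7×10³ / 1.030 = 18150 N·m.
J = πd⁴/32 = π(0.211)⁴/32 = 1.946×10^-4 m⁴.
τ_max = T·r/J = 18150 × 0.105 / 1.946×10^-4 = 9.839×10^6 Pa.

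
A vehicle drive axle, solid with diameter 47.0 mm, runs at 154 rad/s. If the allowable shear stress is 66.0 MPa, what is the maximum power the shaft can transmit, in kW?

J = πd⁴/32 = π(0.0470)⁴/32 = 4.791×10^-7 m⁴.
T_max = τ_allow·J/r = 6.60×10^7 × 4.791×10^-7 / 0.0235 = 1345 N·m.
ω = 154 rad/s, so P_max = T_max·ω = 2.072×10^5 W.

207 kW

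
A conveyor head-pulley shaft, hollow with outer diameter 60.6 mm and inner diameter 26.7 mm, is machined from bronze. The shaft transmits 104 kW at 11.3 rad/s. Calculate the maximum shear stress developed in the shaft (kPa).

219000 kPa

ω = 11.3 rad/s, so T = P/ω = 104×10³ / 11.30 = 9204 N·m.
J = π(d_o⁴ − d_i⁴)/32 = π(0.0606⁴ − 0.0267⁴)/32 = 1.274×10^-6 m⁴.
τ_max = T·r/J = 9204 × 0.0303 / 1.274×10^-6 = 2.189×10^8 Pa.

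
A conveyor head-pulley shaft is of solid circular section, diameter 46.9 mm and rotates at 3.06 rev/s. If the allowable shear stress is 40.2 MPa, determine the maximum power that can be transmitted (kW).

J = πd⁴/32 = π(0.0469)⁴/32 = 4.750×10^-7 m⁴.
T_max = τ_allow·J/r = 4.02×10^7 × 4.750×10^-7 / 0.0234 = 814.3 N·m.
ω = 2π·3.06 = 19.23 rad/s, so P_max = T_max·ω = 1.566×10^4 W.

15.7 kW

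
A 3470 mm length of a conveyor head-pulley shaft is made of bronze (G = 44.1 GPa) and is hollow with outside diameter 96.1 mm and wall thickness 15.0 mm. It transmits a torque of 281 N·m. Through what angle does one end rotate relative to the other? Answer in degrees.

0.195°

J = π(d_o⁴ − d_i⁴)/32 = π(0.0961⁴ − 0.0661⁴)/32 = 6.499×10^-6 m⁴.
θ = T·L/(G·J) = 281.0 × 3.47 / (44.1×10⁹ × 6.499×10^-6) = 3.402×10^-3 rad.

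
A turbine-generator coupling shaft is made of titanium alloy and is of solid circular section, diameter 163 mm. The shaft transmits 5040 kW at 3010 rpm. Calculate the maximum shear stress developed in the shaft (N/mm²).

ω = 2π·3010/60 = 315.2 rad/s, so T = P/ω = 5040×10³ / 315.2 = 15990 N·m.
J = πd⁴/32 = π(0.163)⁴/32 = 6.930×10^-5 m⁴.
τ_max = T·r/J = 15990 × 0.0815 / 6.930×10^-5 = 1.880×10^7 Pa.

18.8 N/mm²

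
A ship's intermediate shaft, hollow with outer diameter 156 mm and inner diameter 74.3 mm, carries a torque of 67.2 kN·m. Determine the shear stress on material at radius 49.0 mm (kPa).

59700 kPa

J = π(d_o⁴ − d_i⁴)/32 = π(0.156⁴ − 0.0743⁴)/32 = 5.515×10^-5 m⁴.
Shear stress varies linearly with radius: τ = T·r/J = 67200 × 0.0490 / 5.515×10^-5 = 5.971×10^7 Pa.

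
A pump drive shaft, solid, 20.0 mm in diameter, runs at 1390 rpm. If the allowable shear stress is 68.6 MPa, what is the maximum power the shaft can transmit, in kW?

15.7 kW

J = πd⁴/32 = π(0.0200)⁴/32 = 1.571×10^-8 m⁴.
T_max = τ_allow·J/r = 6.86×10^7 × 1.571×10^-8 / 0.0100 = 107.8 N·m.
ω = 2π·1390/60 = 145.6 rad/s, so P_max = T_max·ω = 1.569×10^4 W.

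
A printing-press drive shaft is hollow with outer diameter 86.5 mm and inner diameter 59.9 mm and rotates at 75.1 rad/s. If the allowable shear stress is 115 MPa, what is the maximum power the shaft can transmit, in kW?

845 kW

J = π(d_o⁴ − d_i⁴)/32 = π(0.0865⁴ − 0.0599⁴)/32 = 4.232×10^-6 m⁴.
T_max = τ_allow·J/r = 1.15×10^8 × 4.232×10^-6 / 0.0432 = 11250 N·m.
ω = 75.1 rad/s, so P_max = T_max·ω = 8.451×10^5 W.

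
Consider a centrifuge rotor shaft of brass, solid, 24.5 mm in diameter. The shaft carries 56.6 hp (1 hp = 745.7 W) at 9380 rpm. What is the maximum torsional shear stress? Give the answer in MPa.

ω = 2π·9380/60 = 982.3 rad/s, so T = P/ω = 56.6×745.7 / 982.3 = 42.97 N·m.
J = πd⁴/32 = π(0.0245)⁴/32 = 3.537×10^-8 m⁴.
τ_max = T·r/J = 42.97 × 0.0123 / 3.537×10^-8 = 1.488×10^7 Pa.

14.9 MPa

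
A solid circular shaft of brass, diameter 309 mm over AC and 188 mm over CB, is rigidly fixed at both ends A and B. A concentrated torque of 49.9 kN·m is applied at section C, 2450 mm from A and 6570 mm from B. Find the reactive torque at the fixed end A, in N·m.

Compatibility: T_A·a/J_AC = T_B·b/J_CB with T_A + T_B = T₀.
J_AC = 8.95×10^-4 m⁴, J_CB = 1.23×10^-4 m⁴, so T_A = T₀·(J_AC/a)/((J_AC/a)+(J_CB/b)) = 47470 N·m, T_B = 2426 N·m.

47500 N·m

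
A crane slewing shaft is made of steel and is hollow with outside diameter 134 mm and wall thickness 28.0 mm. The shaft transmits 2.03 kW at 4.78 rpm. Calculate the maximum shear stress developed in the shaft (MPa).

9.70 MPa

ω = 2π·4.78/60 = 0.5006 rad/s, so T = P/ω = 2.03×10³ / 0.5006 = 4055 N·m.
J = π(d_o⁴ − d_i⁴)/32 = π(0.134⁴ − 0.0780⁴)/32 = 2.802×10^-5 m⁴.
τ_max = T·r/J = 4055 × 0.0670 / 2.802×10^-5 = 9.697×10^6 Pa.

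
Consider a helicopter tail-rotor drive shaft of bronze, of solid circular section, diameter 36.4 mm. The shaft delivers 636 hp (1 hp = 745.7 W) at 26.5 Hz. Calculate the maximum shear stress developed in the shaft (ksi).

43.6 ksi

ω = 2π·26.5 = 166.5 rad/s, so T = P/ω = 636×745.7 / 166.5 = 2848 N·m.
J = πd⁴/32 = π(0.0364)⁴/32 = 1.723×10^-7 m⁴.
τ_max = T·r/J = 2848 × 0.0182 / 1.723×10^-7 = 3.008×10^8 Pa.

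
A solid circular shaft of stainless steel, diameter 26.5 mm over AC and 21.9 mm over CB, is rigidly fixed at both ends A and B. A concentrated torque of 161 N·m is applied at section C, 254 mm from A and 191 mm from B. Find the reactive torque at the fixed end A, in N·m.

99.4 N·m

Compatibility: T_A·a/J_AC = T_B·b/J_CB with T_A + T_B = T₀.
J_AC = 4.84×10^-8 m⁴, J_CB = 2.26×10^-8 m⁴, so T_A = T₀·(J_AC/a)/((J_AC/a)+(J_CB/b)) = 99.37 N·m, T_B = 61.63 N·m.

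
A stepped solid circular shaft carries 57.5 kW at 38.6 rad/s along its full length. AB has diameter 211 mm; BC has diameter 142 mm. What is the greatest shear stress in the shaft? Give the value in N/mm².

ω = 38.6 rad/s, so T = P/ω = 57.5×10³ / 38.60 = 1490 N·m.
Under the same torque, τ_max = 16T/(πd³) is largest where d is smallest — segment BC (d = 142 mm).
τ_max = 16·1490/(π·(0.142)³) = 2.650×10^6 Pa.

2.65 N/mm²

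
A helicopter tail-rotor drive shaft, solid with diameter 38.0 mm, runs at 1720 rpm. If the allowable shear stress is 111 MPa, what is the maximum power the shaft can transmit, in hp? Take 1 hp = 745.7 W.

289 hp

J = πd⁴/32 = π(0.0380)⁴/32 = 2.047×10^-7 m⁴.
T_max = τ_allow·J/r = 1.11×10^8 × 2.047×10^-7 / 0.0190 = 1196 N·m.
ω = 2π·1720/60 = 180.1 rad/s, so P_max = T_max·ω = 2.154×10^5 W.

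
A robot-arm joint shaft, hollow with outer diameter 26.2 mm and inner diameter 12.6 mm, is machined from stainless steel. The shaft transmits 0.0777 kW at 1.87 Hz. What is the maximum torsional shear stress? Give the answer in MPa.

ω = 2π·1.87 = 11.75 rad/s, so T = P/ω = 0.0777×10³ / 11.75 = 6.613 N·m.
J = π(d_o⁴ − d_i⁴)/32 = π(0.0262⁴ − 0.0126⁴)/32 = 4.379×10^-8 m⁴.
τ_max = T·r/J = 6.613 × 0.0131 / 4.379×10^-8 = 1.979×10^6 Pa.

1.98 MPa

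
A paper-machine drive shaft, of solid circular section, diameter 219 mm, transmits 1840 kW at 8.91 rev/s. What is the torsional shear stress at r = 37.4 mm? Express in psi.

789 psi

ω = 2π·8.91 = 55.98 rad/s, so T = P/ω = 1840×10³ / 55.98 = 32870 N·m.
J = πd⁴/32 = π(0.219)⁴/32 = 2.258×10^-4 m⁴.
Shear stress varies linearly with radius: τ = T·r/J = 32870 × 0.0374 / 2.258×10^-4 = 5.443×10^6 Pa.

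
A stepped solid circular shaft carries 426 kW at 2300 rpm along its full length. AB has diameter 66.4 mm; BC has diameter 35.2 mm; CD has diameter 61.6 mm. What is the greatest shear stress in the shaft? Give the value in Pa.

2.07e8 Pa

ω = 2π·2300/60 = 240.9 rad/s, so T = P/ω = 426×10³ / 240.9 = 1769 N·m.
Under the same torque, τ_max = 16T/(πd³) is largest where d is smallest — segment BC (d = 35.2 mm).
τ_max = 16·1769/(π·(0.0352)³) = 2.065×10^8 Pa.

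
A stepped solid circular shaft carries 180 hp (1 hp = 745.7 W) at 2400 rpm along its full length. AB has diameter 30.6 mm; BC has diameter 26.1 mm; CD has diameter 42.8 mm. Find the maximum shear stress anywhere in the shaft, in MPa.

ω = 2π·2400/60 = 251.3 rad/s, so T = P/ω = 180×745.7 / 251.3 = 534.1 N·m.
Under the same torque, τ_max = 16T/(πd³) is largest where d is smallest — segment BC (d = 26.1 mm).
τ_max = 16·534.1/(π·(0.0261)³) = 1.530×10^8 Pa.

153 MPa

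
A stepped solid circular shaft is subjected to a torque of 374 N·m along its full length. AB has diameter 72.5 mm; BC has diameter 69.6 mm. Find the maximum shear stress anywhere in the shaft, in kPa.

5650 kPa

Under the same torque, τ_max = 16T/(πd³) is largest where d is smallest — segment BC (d = 69.6 mm).
τ_max = 16·374.0/(π·(0.0696)³) = 5.650×10^6 Pa.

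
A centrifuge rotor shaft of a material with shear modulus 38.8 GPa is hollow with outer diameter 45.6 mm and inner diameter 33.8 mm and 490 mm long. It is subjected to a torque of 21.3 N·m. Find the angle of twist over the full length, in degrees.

J = π(d_o⁴ − d_i⁴)/32 = π(0.0456⁴ − 0.0338⁴)/32 = 2.963×10^-7 m⁴.
θ = T·L/(G·J) = 21.30 × 0.490 / (38.8×10⁹ × 2.963×10^-7) = 9.077×10^-4 rad.

0.0520°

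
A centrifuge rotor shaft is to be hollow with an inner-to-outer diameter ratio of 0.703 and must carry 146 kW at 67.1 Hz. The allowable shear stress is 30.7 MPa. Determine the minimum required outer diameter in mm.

ω = 2π·67.1 = 421.6 rad/s, so T = P/ω = 146×10³ / 421.6 = 346.3 N·m.
For a hollow shaft with d_i/d_o = 0.703: τ_max = 16T/(π d_o³ (1−k⁴)), so d_o = [16T/(π τ_allow (1−k⁴))]^(1/3) = [16·346.3/(π·3.07×10^7·0.7558)]^(1/3) = 0.04236 m.

42.4 mm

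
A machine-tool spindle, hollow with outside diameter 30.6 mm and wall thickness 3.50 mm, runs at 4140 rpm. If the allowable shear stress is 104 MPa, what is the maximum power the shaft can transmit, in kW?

164 kW

J = π(d_o⁴ − d_i⁴)/32 = π(0.0306⁴ − 0.0236⁴)/32 = 5.562×10^-8 m⁴.
T_max = τ_allow·J/r = 1.04×10^8 × 5.562×10^-8 / 0.0153 = 378.1 N·m.
ω = 2π·4140/60 = 433.5 rad/s, so P_max = T_max·ω = 1.639×10^5 W.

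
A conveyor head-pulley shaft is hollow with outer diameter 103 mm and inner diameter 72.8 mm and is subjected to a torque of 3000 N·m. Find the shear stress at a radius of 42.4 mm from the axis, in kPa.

J = π(d_o⁴ − d_i⁴)/32 = π(0.103⁴ − 0.0728⁴)/32 = 8.292×10^-6 m⁴.
Shear stress varies linearly with radius: τ = T·r/J = 3000 × 0.0424 / 8.292×10^-6 = 1.534×10^7 Pa.

15300 kPa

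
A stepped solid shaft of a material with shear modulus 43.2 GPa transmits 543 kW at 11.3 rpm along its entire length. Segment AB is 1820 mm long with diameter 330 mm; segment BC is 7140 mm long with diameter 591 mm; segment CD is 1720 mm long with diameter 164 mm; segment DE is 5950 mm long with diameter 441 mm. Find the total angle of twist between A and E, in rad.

ω = 2π·11.3/60 = 1.183 rad/s, so T = P/ω = 543×10³ / 1.183 = 458900 N·m.
J_AB = π(0.330)⁴/32 = 1.16×10^-3 m⁴; J_BC = π(0.591)⁴/32 = 0.0120 m⁴; J_CD = π(0.164)⁴/32 = 7.10×10^-5 m⁴; J_DE = π(0.441)⁴/32 = 3.71×10^-3 m⁴.
θ = (T/G)·Σ L_i/J_i = (458900/43.2×10⁹)·(1.82/1.16×10^-3 + 7.14/0.0120 + 1.72/7.10×10^-5 + 5.95/3.71×10^-3) = 0.2972 rad.

0.297 rad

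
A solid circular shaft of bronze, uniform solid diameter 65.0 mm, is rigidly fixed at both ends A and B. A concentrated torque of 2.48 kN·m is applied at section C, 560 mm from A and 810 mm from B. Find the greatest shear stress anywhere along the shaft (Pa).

2.72e7 Pa

With uniform GJ and both ends fixed, compatibility θ_AC = θ_CB gives T_A·a = T_B·b, together with T_A + T_B = T₀.
T_A = T₀·b/(a+b) = 2480·810/1370 = 1466 N·m; T_B = 1014 N·m.
τ in each portion: τ_AC = 2.72×10^7 Pa, τ_CB = 1.88×10^7 Pa; maximum is in AC.
τ_max = T_AC·r/J = 1466·0.0325/1.75×10^-6 = 2.719×10^7 Pa.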